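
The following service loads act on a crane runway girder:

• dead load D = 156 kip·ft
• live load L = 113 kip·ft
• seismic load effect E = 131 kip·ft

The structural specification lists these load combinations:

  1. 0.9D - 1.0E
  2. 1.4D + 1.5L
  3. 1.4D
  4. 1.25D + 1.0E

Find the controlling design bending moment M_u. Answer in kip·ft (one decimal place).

1. 0.9(156) - 1.0(131) = 140.4 - 131.0 = 9.4
2. 1.4(156) + 1.5(113) = 218.4 + 169.5 = 387.9
3. 1.4(156) = 218.4
4. 1.25(156) + 1.0(131) = 195.0 + 131.0 = 326.0
Combination 2 governs: M_u = 387.9 kip·ft.

387.9 kip·ft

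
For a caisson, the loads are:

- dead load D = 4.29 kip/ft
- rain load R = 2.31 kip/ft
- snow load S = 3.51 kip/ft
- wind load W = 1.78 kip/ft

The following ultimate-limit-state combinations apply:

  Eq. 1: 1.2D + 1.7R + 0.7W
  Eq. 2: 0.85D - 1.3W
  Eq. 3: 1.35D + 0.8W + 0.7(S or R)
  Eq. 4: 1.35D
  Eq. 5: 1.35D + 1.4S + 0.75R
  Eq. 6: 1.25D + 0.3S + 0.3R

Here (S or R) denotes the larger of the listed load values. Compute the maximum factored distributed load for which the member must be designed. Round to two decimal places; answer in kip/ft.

12.44 kip/ft

(S or R) → S = 3.51 kip/ft.
Eq. 1: 1.2(4.29) + 1.7(2.31) + 0.7(1.78) = 10.32
Eq. 2: 0.85(4.29) - 1.3(1.78) = 1.33
Eq. 3: 1.35(4.29) + 0.8(1.78) + 0.7(3.51) = 5.79 + 1.42 + 2.46 = 9.67
Eq. 4: 1.35(4.29) = 5.79
Eq. 5: 1.35(4.29) + 1.4(3.51) + 0.75(2.31) = 12.44
Eq. 6: 1.25(4.29) + 0.3(3.51) + 0.3(2.31) = 7.11
Combination 5 governs: w_u = 12.44 kip/ft.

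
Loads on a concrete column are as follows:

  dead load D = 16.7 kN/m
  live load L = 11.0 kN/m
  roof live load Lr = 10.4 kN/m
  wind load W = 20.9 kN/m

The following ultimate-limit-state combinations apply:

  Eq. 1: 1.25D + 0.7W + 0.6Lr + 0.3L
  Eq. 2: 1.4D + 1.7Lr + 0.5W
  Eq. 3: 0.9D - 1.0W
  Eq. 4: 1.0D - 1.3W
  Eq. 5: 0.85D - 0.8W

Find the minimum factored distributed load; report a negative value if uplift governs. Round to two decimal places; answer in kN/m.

-10.47 kN/m

Eq. 1: 1.25(16.7) + 0.7(20.9) + 0.6(10.4) + 0.3(11.0) = 20.88 + 14.63 + 6.24 + 3.30 = 45.05
Eq. 2: 1.4(16.7) + 1.7(10.4) + 0.5(20.9) = 23.38 + 17.68 + 10.45 = 51.51
Eq. 3: 0.9(16.7) - 1.0(20.9) = 15.03 - 20.90 = -5.87
Eq. 4: 1.0(16.7) - 1.3(20.9) = 16.70 - 27.17 = -10.47
Eq. 5: 0.85(16.7) - 0.8(20.9) = -2.53
Combination 4 gives the minimum: -10.47 kN/m.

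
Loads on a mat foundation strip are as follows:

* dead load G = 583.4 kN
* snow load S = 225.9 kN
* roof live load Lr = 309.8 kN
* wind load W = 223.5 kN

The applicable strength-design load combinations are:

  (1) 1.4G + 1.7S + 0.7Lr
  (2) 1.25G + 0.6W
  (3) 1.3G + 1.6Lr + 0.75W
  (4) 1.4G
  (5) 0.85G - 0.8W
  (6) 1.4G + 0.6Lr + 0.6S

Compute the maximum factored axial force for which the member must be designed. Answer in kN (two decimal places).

(1) 1.4(583.4) + 1.7(225.9) + 0.7(309.8) = 816.76 + 384.03 + 216.86 = 1417.65
(2) 1.25(583.4) + 0.6(223.5) = 729.25 + 134.10 = 863.35
(3) 1.3(583.4) + 1.6(309.8) + 0.75(223.5) = 758.42 + 495.68 + 167.63 = 1421.73
(4) 1.4(583.4) = 816.76
(5) 0.85(583.4) - 0.8(223.5) = 495.89 - 178.80 = 317.09
(6) 1.4(583.4) + 0.6(309.8) + 0.6(225.9) = 816.76 + 185.88 + 135.54 = 1138.18
The controlling combination is 3, giving 1421.73 kN.

1421.73 kN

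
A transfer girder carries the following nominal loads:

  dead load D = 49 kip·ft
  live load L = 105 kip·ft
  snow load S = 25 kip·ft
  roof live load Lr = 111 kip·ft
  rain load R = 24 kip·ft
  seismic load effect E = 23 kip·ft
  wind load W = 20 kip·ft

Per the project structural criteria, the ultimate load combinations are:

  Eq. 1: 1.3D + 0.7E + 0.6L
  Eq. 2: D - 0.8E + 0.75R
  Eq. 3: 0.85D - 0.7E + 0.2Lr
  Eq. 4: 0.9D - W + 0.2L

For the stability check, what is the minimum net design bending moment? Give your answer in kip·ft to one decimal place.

45.1 kip·ft

Eq. 1: 1.3(49) + 0.7(23) + 0.6(105) = 63.7 + 16.1 + 63.0 = 142.8
Eq. 2: 1.0(49) - 0.8(23) + 0.75(24) = 49.0 - 18.4 + 18.0 = 48.6
Eq. 3: 0.85(49) - 0.7(23) + 0.2(111) = 41.7 - 16.1 + 22.2 = 47.8
Eq. 4: 0.9(49) - 1.0(20) + 0.2(105) = 44.1 - 20.0 + 21.0 = 45.1
Combination 4 gives the minimum: 45.1 kip·ft.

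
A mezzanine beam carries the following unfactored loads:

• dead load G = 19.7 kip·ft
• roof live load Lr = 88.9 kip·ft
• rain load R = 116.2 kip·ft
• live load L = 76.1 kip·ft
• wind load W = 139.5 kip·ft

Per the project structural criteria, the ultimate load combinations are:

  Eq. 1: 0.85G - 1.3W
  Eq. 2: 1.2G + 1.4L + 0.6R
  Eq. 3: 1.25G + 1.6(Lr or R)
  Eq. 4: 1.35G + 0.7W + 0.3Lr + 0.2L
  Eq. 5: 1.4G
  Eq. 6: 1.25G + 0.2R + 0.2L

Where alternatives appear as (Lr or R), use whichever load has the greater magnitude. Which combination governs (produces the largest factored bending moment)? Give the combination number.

(Lr or R) → R = 116.2 kip·ft.
Eq. 1: 0.85(19.7) - 1.3(139.5) = -164.6
Eq. 2: 1.2(19.7) + 1.4(76.1) + 0.6(116.2) = 199.9
Eq. 3: 1.25(19.7) + 1.6(116.2) = 24.6 + 185.9 = 210.5
Eq. 4: 1.35(19.7) + 0.7(139.5) + 0.3(88.9) + 0.2(76.1) = 166.1
Eq. 5: 1.4(19.7) = 27.6
Eq. 6: 1.25(19.7) + 0.2(116.2) + 0.2(76.1) = 63.1
The largest value is 210.5 kip·ft from combination 3.

Combination 3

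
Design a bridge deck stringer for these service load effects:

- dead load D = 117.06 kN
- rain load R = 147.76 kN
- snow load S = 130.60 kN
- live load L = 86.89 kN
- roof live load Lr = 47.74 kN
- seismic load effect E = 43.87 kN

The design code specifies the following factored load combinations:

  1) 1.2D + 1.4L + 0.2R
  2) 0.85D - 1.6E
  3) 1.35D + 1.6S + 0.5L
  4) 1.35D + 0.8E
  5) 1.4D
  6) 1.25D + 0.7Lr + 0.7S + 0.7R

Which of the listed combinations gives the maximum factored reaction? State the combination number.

1) 1.2(117.06) + 1.4(86.89) + 0.2(147.76) = 291.67
2) 0.85(117.06) - 1.6(43.87) = 29.31
3) 1.35(117.06) + 1.6(130.60) + 0.5(86.89) = 410.44
4) 1.35(117.06) + 0.8(43.87) = 193.13
5) 1.4(117.06) = 163.88
6) 1.25(117.06) + 0.7(47.74) + 0.7(130.60) + 0.7(147.76) = 374.60
The largest value is 410.44 kN from combination 3.

Combination 3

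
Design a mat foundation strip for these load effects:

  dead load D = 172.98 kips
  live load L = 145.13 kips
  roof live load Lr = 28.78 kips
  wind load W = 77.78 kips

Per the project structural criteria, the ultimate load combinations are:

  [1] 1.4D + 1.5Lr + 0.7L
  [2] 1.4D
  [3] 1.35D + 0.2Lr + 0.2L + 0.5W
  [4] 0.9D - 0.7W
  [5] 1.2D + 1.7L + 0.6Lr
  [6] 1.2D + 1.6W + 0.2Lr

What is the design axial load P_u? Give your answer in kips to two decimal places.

471.57 kips

[1] 1.4(172.98) + 1.5(28.78) + 0.7(145.13) = 242.17 + 43.17 + 101.59 = 386.93
[2] 1.4(172.98) = 242.17
[3] 1.35(172.98) + 0.2(28.78) + 0.2(145.13) + 0.5(77.78) = 233.52 + 5.76 + 29.03 + 38.89 = 307.20
[4] 0.9(172.98) - 0.7(77.78) = 101.24
[5] 1.2(172.98) + 1.7(145.13) + 0.6(28.78) = 207.58 + 246.72 + 17.27 = 471.57
[6] 1.2(172.98) + 1.6(77.78) + 0.2(28.78) = 337.78
The controlling combination is 5, giving 471.57 kips.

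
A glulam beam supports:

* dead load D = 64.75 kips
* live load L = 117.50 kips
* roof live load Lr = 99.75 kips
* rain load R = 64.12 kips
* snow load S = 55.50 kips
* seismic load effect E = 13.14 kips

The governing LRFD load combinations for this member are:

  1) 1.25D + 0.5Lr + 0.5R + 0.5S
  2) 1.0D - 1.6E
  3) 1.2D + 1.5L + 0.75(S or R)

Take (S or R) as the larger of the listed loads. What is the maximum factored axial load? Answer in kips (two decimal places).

(S or R) → R = 64.12 kips.
1) 1.25(64.75) + 0.5(99.75) + 0.5(64.12) + 0.5(55.50) = 190.62
2) 1.0(64.75) - 1.6(13.14) = 64.75 - 21.02 = 43.73
3) 1.2(64.75) + 1.5(117.50) + 0.75(64.12) = 77.70 + 176.25 + 48.09 = 302.04
Maximum is from combination 3.

302.04 kips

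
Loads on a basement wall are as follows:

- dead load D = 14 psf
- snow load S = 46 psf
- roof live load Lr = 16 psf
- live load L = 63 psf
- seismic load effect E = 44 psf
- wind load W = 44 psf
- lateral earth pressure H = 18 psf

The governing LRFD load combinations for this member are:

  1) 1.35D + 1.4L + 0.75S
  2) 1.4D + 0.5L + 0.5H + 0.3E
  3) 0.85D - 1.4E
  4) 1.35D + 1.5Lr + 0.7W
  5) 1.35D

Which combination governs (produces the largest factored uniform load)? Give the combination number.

Combination 1

1) 1.35(14) + 1.4(63) + 0.75(46) = 18.90 + 88.20 + 34.50 = 141.60
2) 1.4(14) + 0.5(63) + 0.5(18) + 0.3(44) = 19.60 + 31.50 + 9.00 + 13.20 = 73.30
3) 0.85(14) - 1.4(44) = 11.90 - 61.60 = -49.70
4) 1.35(14) + 1.5(16) + 0.7(44) = 18.90 + 24.00 + 30.80 = 73.70
5) 1.35(14) = 18.90
The largest value is 141.60 psf from combination 1.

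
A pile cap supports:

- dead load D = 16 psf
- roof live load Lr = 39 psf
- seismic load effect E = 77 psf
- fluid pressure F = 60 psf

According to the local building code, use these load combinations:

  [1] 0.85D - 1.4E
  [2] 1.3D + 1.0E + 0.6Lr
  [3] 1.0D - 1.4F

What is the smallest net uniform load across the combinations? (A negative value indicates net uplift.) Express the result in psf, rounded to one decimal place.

[1] 0.85(16) - 1.4(77) = -94.2
[2] 1.3(16) + 1.0(77) + 0.6(39) = 121.2
[3] 1.0(16) - 1.4(60) = -68.0
Combination 1 gives the minimum: -94.2 psf.

-94.2 psf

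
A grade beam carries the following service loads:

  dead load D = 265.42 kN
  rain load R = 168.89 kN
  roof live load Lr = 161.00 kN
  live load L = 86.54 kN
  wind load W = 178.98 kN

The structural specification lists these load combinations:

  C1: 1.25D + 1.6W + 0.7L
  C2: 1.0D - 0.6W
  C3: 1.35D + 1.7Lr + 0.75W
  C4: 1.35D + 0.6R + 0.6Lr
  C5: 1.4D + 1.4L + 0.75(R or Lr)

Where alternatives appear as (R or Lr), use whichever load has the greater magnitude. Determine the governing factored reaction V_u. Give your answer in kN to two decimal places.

(R or Lr) → R = 168.89 kN.
C1: 1.25(265.42) + 1.6(178.98) + 0.7(86.54) = 678.72
C2: 1.0(265.42) - 0.6(178.98) = 158.03
C3: 1.35(265.42) + 1.7(161.00) + 0.75(178.98) = 766.25
C4: 1.35(265.42) + 0.6(168.89) + 0.6(161.00) = 556.25
C5: 1.4(265.42) + 1.4(86.54) + 0.75(168.89) = 619.41
Combination 3 governs: V_u = 766.25 kN.

766.25 kN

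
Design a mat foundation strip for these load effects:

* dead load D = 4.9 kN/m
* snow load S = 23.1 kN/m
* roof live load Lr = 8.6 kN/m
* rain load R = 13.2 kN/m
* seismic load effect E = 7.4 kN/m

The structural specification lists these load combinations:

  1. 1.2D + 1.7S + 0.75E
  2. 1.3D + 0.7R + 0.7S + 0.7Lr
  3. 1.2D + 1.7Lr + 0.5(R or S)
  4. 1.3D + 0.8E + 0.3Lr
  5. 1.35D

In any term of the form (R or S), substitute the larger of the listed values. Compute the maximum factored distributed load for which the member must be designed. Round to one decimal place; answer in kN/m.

(R or S) → S = 23.1 kN/m.
1. 1.2(4.9) + 1.7(23.1) + 0.75(7.4) = 50.7
2. 1.3(4.9) + 0.7(13.2) + 0.7(23.1) + 0.7(8.6) = 37.8
3. 1.2(4.9) + 1.7(8.6) + 0.5(23.1) = 32.1
4. 1.3(4.9) + 0.8(7.4) + 0.3(8.6) = 14.9
5. 1.35(4.9) = 6.6
Maximum is from combination 1.

50.7 kN/m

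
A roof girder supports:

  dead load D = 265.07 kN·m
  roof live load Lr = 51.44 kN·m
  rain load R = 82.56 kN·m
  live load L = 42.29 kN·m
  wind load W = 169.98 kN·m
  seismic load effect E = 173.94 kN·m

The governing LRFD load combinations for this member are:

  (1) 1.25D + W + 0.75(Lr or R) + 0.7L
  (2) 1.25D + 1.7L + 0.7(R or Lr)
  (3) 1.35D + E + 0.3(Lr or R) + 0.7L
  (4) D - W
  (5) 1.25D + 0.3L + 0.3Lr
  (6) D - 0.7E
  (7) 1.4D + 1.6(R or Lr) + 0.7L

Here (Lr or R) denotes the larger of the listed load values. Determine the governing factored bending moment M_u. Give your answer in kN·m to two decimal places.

592.84 kN·m

(Lr or R) → R = 82.56 kN·m; (R or Lr) → R = 82.56 kN·m.
(1) 1.25(265.07) + 1.0(169.98) + 0.75(82.56) + 0.7(42.29) = 592.84
(2) 1.25(265.07) + 1.7(42.29) + 0.7(82.56) = 461.02
(3) 1.35(265.07) + 1.0(173.94) + 0.3(82.56) + 0.7(42.29) = 586.16
(4) 1.0(265.07) - 1.0(169.98) = 95.09
(5) 1.25(265.07) + 0.3(42.29) + 0.3(51.44) = 359.46
(6) 1.0(265.07) - 0.7(173.94) = 143.31
(7) 1.4(265.07) + 1.6(82.56) + 0.7(42.29) = 532.80
Maximum is from combination 1.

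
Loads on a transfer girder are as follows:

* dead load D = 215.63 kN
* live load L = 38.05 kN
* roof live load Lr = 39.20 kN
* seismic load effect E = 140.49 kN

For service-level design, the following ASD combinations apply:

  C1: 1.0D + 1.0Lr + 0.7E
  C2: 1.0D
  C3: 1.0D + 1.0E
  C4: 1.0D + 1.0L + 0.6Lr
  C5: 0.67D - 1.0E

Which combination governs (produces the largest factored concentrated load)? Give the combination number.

C1: 1.0(215.63) + 1.0(39.20) + 0.7(140.49) = 215.63 + 39.20 + 98.34 = 353.17
C2: 1.0(215.63) = 215.63
C3: 1.0(215.63) + 1.0(140.49) = 215.63 + 140.49 = 356.12
C4: 1.0(215.63) + 1.0(38.05) + 0.6(39.20) = 215.63 + 38.05 + 23.52 = 277.20
C5: 0.67(215.63) - 1.0(140.49) = 144.47 - 140.49 = 3.98
The largest value is 356.12 kN from combination 3.

Combination 3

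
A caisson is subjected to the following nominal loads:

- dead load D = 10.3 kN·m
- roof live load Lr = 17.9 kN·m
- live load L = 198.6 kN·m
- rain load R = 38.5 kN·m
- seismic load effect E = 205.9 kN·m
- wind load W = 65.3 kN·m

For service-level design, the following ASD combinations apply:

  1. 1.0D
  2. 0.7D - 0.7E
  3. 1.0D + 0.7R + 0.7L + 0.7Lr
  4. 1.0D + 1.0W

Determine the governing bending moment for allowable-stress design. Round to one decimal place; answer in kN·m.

1. 1.0(10.3) = 10.3
2. 0.7(10.3) - 0.7(205.9) = 7.2 - 144.1 = -136.9
3. 1.0(10.3) + 0.7(38.5) + 0.7(198.6) + 0.7(17.9) = 10.3 + 27.0 + 139.0 + 12.5 = 188.8
4. 1.0(10.3) + 1.0(65.3) = 10.3 + 65.3 = 75.6
The controlling combination is 3, giving 188.8 kN·m.

188.8 kN·m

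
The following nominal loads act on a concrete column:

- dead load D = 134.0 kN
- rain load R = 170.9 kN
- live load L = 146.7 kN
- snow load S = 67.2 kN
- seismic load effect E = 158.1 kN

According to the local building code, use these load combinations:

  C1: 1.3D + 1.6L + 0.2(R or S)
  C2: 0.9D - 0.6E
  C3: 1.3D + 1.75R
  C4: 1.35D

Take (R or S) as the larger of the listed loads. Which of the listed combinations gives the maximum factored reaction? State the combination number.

Combination 3

(R or S) → R = 170.9 kN.
C1: 1.3(134.0) + 1.6(146.7) + 0.2(170.9) = 174.2 + 234.7 + 34.2 = 443.1
C2: 0.9(134.0) - 0.6(158.1) = 120.6 - 94.9 = 25.7
C3: 1.3(134.0) + 1.75(170.9) = 174.2 + 299.1 = 473.3
C4: 1.35(134.0) = 180.9
The largest value is 473.3 kN from combination 3.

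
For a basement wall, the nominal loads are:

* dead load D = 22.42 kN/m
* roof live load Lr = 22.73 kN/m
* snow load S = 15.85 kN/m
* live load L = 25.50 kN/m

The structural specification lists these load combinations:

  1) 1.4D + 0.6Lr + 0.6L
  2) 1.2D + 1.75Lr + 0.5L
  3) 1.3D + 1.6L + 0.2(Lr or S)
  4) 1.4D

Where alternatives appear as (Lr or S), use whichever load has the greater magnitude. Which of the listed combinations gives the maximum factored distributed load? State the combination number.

Combination 2

(Lr or S) → Lr = 22.73 kN/m.
1) 1.4(22.42) + 0.6(22.73) + 0.6(25.50) = 31.39 + 13.64 + 15.30 = 60.33
2) 1.2(22.42) + 1.75(22.73) + 0.5(25.50) = 26.90 + 39.78 + 12.75 = 79.43
3) 1.3(22.42) + 1.6(25.50) + 0.2(22.73) = 74.49
4) 1.4(22.42) = 31.39
The largest value is 79.43 kN/m from combination 2.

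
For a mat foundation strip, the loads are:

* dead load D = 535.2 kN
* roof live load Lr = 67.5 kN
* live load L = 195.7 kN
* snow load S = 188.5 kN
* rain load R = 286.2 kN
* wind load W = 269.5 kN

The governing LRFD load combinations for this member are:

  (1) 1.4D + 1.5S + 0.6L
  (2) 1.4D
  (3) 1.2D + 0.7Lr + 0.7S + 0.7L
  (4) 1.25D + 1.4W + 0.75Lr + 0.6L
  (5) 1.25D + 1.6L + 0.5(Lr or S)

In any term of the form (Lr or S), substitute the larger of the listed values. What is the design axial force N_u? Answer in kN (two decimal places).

(Lr or S) → S = 188.5 kN.
(1) 1.4(535.2) + 1.5(188.5) + 0.6(195.7) = 1149.45
(2) 1.4(535.2) = 749.28
(3) 1.2(535.2) + 0.7(67.5) + 0.7(188.5) + 0.7(195.7) = 958.43
(4) 1.25(535.2) + 1.4(269.5) + 0.75(67.5) + 0.6(195.7) = 1214.35
(5) 1.25(535.2) + 1.6(195.7) + 0.5(188.5) = 1076.37
Maximum is from combination 4.

1214.35 kN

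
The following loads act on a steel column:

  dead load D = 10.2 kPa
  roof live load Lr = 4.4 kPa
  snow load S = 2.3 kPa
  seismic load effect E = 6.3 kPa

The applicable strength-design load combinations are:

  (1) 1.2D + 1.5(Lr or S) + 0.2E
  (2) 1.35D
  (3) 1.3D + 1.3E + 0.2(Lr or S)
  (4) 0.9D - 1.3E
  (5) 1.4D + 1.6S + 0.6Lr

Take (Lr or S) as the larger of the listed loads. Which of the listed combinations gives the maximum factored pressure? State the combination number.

(Lr or S) → Lr = 4.4 kPa.
(1) 1.2(10.2) + 1.5(4.4) + 0.2(6.3) = 12.24 + 6.60 + 1.26 = 20.10
(2) 1.35(10.2) = 13.77
(3) 1.3(10.2) + 1.3(6.3) + 0.2(4.4) = 13.26 + 8.19 + 0.88 = 22.33
(4) 0.9(10.2) - 1.3(6.3) = 9.18 - 8.19 = 0.99
(5) 1.4(10.2) + 1.6(2.3) + 0.6(4.4) = 14.28 + 3.68 + 2.64 = 20.60
The largest value is 22.33 kPa from combination 3.

Combination 3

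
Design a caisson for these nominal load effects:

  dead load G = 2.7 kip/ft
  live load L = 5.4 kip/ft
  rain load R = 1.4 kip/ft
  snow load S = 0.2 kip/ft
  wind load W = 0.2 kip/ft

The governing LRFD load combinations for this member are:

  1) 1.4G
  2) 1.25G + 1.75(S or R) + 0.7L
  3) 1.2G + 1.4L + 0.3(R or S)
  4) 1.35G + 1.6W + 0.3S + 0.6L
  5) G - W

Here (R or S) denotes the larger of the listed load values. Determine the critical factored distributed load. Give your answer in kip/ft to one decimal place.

(S or R) → R = 1.4 kip/ft; (R or S) → R = 1.4 kip/ft.
1) 1.4(2.7) = 3.8
2) 1.25(2.7) + 1.75(1.4) + 0.7(5.4) = 9.6
3) 1.2(2.7) + 1.4(5.4) + 0.3(1.4) = 11.2
4) 1.35(2.7) + 1.6(0.2) + 0.3(0.2) + 0.6(5.4) = 7.3
5) 1.0(2.7) - 1.0(0.2) = 2.5
The controlling combination is 3, giving 11.2 kip/ft.

11.2 kip/ft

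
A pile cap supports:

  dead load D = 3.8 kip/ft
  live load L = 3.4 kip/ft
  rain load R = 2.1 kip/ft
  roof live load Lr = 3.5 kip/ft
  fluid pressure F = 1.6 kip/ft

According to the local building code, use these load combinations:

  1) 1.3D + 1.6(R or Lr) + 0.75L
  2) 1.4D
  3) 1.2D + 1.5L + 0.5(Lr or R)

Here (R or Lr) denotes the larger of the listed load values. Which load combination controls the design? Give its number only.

(R or Lr) → Lr = 3.5 kip/ft; (Lr or R) → Lr = 3.5 kip/ft.
1) 1.3(3.8) + 1.6(3.5) + 0.75(3.4) = 13.09
2) 1.4(3.8) = 5.32
3) 1.2(3.8) + 1.5(3.4) + 0.5(3.5) = 11.41
The largest value is 13.09 kip/ft from combination 1.

Combination 1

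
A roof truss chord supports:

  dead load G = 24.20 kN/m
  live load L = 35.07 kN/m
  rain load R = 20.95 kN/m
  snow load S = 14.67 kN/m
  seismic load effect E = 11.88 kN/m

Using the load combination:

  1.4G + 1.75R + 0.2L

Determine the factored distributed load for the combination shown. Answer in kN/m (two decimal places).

77.56 kN/m

1.4(24.20) + 1.75(20.95) + 0.2(35.07) = 77.56
w_u = 77.56 kN/m.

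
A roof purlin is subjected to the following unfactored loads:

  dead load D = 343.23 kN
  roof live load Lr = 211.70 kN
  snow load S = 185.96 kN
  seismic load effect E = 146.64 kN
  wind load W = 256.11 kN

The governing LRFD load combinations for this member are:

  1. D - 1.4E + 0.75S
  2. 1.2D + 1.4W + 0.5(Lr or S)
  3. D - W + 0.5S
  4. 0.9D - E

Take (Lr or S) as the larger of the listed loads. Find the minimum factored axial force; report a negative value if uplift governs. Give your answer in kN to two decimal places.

162.27 kN

(Lr or S) → Lr = 211.70 kN.
1. 1.0(343.23) - 1.4(146.64) + 0.75(185.96) = 343.23 - 205.30 + 139.47 = 277.40
2. 1.2(343.23) + 1.4(256.11) + 0.5(211.70) = 411.88 + 358.55 + 105.85 = 876.28
3. 1.0(343.23) - 1.0(256.11) + 0.5(185.96) = 343.23 - 256.11 + 92.98 = 180.10
4. 0.9(343.23) - 1.0(146.64) = 308.91 - 146.64 = 162.27
Combination 4 gives the minimum: 162.27 kN.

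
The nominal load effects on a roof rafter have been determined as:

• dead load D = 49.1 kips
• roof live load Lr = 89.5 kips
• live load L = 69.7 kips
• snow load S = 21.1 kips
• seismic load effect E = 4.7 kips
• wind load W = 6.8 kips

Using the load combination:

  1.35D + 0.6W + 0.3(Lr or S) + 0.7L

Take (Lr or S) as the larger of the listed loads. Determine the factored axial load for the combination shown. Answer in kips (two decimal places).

(Lr or S) → Lr = 89.5 kips.
1.35(49.1) + 0.6(6.8) + 0.3(89.5) + 0.7(69.7) = 66.29 + 4.08 + 26.85 + 48.79 = 146.01
P_u = 146.01 kips.

146.01 kips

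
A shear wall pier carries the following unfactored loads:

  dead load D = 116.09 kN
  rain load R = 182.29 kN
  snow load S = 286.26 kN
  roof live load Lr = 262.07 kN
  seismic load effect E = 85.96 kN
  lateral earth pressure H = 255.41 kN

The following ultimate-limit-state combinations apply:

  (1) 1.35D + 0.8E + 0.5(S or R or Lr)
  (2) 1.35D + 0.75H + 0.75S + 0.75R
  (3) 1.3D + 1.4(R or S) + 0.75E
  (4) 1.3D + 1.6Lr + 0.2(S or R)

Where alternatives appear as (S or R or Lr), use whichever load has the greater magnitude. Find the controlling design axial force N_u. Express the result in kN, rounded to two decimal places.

(S or R or Lr) → S = 286.26 kN; (R or S) → S = 286.26 kN; (S or R) → S = 286.26 kN.
(1) 1.35(116.09) + 0.8(85.96) + 0.5(286.26) = 368.62
(2) 1.35(116.09) + 0.75(255.41) + 0.75(286.26) + 0.75(182.29) = 699.69
(3) 1.3(116.09) + 1.4(286.26) + 0.75(85.96) = 616.15
(4) 1.3(116.09) + 1.6(262.07) + 0.2(286.26) = 627.48
The controlling combination is 2, giving 699.69 kN.

699.69 kN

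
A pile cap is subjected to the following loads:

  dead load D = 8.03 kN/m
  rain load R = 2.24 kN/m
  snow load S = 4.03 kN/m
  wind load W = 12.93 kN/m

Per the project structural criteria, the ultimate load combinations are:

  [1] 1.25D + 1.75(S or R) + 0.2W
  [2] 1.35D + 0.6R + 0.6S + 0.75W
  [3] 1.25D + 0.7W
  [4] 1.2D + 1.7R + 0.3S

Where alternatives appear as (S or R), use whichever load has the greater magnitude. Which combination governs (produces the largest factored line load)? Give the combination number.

(S or R) → S = 4.03 kN/m.
[1] 1.25(8.03) + 1.75(4.03) + 0.2(12.93) = 10.04 + 7.05 + 2.59 = 19.68
[2] 1.35(8.03) + 0.6(2.24) + 0.6(4.03) + 0.75(12.93) = 10.84 + 1.34 + 2.42 + 9.70 = 24.30
[3] 1.25(8.03) + 0.7(12.93) = 10.04 + 9.05 = 19.09
[4] 1.2(8.03) + 1.7(2.24) + 0.3(4.03) = 14.65
The largest value is 24.30 kN/m from combination 2.

Combination 2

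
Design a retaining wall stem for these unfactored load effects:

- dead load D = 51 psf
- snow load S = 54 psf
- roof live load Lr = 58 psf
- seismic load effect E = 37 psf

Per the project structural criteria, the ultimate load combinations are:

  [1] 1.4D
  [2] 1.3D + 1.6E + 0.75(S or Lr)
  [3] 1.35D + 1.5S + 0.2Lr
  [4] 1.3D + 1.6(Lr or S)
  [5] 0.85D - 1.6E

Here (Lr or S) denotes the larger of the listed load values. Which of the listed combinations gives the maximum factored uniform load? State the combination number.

Combination 2

(S or Lr) → Lr = 58 psf; (Lr or S) → Lr = 58 psf.
[1] 1.4(51) = 71.4
[2] 1.3(51) + 1.6(37) + 0.75(58) = 66.3 + 59.2 + 43.5 = 169.0
[3] 1.35(51) + 1.5(54) + 0.2(58) = 68.9 + 81.0 + 11.6 = 161.5
[4] 1.3(51) + 1.6(58) = 66.3 + 92.8 = 159.1
[5] 0.85(51) - 1.6(37) = -15.9
The largest value is 169.0 psf from combination 2.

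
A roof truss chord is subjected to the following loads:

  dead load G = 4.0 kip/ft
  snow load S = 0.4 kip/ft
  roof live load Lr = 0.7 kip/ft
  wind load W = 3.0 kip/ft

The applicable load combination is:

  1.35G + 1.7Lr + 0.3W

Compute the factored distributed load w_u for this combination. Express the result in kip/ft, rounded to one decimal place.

7.5 kip/ft

1.35(4.0) + 1.7(0.7) + 0.3(3.0) = 7.5
w_u = 7.5 kip/ft.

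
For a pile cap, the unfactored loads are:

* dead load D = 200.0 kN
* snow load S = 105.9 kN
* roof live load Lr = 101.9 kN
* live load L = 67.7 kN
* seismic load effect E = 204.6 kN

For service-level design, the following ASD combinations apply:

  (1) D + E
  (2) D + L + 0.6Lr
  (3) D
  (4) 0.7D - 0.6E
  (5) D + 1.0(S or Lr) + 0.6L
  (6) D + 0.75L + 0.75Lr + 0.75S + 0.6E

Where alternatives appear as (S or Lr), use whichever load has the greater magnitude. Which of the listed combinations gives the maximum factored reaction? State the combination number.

(S or Lr) → S = 105.9 kN.
(1) 1.0(200.0) + 1.0(204.6) = 200.00 + 204.60 = 404.60
(2) 1.0(200.0) + 1.0(67.7) + 0.6(101.9) = 200.00 + 67.70 + 61.14 = 328.84
(3) 1.0(200.0) = 200.00
(4) 0.7(200.0) - 0.6(204.6) = 140.00 - 122.76 = 17.24
(5) 1.0(200.0) + 1.0(105.9) + 0.6(67.7) = 200.00 + 105.90 + 40.62 = 346.52
(6) 1.0(200.0) + 0.75(67.7) + 0.75(101.9) + 0.75(105.9) + 0.6(204.6) = 529.39
The largest value is 529.39 kN from combination 6.

Combination 6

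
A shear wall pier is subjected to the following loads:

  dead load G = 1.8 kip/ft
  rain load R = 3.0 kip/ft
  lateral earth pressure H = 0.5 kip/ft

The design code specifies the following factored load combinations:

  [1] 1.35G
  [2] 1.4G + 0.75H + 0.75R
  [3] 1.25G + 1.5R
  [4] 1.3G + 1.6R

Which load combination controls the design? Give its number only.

Combination 4

[1] 1.35(1.8) = 2.4
[2] 1.4(1.8) + 0.75(0.5) + 0.75(3.0) = 5.1
[3] 1.25(1.8) + 1.5(3.0) = 2.3 + 4.5 = 6.8
[4] 1.3(1.8) + 1.6(3.0) = 2.3 + 4.8 = 7.1
The largest value is 7.1 kip/ft from combination 4.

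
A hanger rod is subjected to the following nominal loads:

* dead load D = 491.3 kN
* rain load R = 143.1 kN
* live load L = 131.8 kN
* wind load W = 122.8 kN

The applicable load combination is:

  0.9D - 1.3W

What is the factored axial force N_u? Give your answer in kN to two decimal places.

282.53 kN

0.9(491.3) - 1.3(122.8) = 282.53
N_u = 282.53 kN.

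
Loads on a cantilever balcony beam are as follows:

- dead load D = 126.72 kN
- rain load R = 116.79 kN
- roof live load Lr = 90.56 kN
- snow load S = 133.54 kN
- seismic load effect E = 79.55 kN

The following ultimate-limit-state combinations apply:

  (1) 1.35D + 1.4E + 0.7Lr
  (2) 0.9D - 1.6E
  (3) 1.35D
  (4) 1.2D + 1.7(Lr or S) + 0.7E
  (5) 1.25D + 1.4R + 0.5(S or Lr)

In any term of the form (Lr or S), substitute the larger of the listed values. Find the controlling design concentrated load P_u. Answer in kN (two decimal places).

434.77 kN

(Lr or S) → S = 133.54 kN; (S or Lr) → S = 133.54 kN.
(1) 1.35(126.72) + 1.4(79.55) + 0.7(90.56) = 171.07 + 111.37 + 63.39 = 345.83
(2) 0.9(126.72) - 1.6(79.55) = 114.05 - 127.28 = -13.23
(3) 1.35(126.72) = 171.07
(4) 1.2(126.72) + 1.7(133.54) + 0.7(79.55) = 152.06 + 227.02 + 55.69 = 434.77
(5) 1.25(126.72) + 1.4(116.79) + 0.5(133.54) = 158.40 + 163.51 + 66.77 = 388.68
The controlling combination is 4, giving 434.77 kN.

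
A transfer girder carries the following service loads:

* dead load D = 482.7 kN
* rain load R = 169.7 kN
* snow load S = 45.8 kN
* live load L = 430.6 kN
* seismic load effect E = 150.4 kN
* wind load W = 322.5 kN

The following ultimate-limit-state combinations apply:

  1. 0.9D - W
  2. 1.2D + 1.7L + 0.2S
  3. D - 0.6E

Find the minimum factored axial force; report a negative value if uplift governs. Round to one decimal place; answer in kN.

1. 0.9(482.7) - 1.0(322.5) = 434.4 - 322.5 = 111.9
2. 1.2(482.7) + 1.7(430.6) + 0.2(45.8) = 579.2 + 732.0 + 9.2 = 1320.4
3. 1.0(482.7) - 0.6(150.4) = 482.7 - 90.2 = 392.5
Combination 1 gives the minimum: 111.9 kN.

111.9 kN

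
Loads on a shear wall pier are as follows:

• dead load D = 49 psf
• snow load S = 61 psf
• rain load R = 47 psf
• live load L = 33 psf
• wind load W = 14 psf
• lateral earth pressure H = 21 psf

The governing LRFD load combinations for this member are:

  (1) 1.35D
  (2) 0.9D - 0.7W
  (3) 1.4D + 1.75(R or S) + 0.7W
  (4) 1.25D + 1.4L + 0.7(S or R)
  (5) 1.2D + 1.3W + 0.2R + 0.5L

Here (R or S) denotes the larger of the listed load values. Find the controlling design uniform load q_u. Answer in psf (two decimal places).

(R or S) → S = 61 psf; (S or R) → S = 61 psf.
(1) 1.35(49) = 66.15
(2) 0.9(49) - 0.7(14) = 34.30
(3) 1.4(49) + 1.75(61) + 0.7(14) = 185.15
(4) 1.25(49) + 1.4(33) + 0.7(61) = 150.15
(5) 1.2(49) + 1.3(14) + 0.2(47) + 0.5(33) = 102.90
Combination 3 governs: q_u = 185.15 psf.

185.15 psf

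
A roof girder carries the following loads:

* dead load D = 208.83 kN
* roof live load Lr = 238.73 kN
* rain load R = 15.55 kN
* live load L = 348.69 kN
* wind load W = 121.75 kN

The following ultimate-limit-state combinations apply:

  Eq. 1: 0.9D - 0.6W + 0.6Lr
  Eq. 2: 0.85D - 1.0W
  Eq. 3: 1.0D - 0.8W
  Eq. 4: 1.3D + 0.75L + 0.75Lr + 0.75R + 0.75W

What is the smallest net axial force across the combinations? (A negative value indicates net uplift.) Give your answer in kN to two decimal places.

55.76 kN

Eq. 1: 0.9(208.83) - 0.6(121.75) + 0.6(238.73) = 187.95 - 73.05 + 143.24 = 258.14
Eq. 2: 0.85(208.83) - 1.0(121.75) = 177.51 - 121.75 = 55.76
Eq. 3: 1.0(208.83) - 0.8(121.75) = 208.83 - 97.40 = 111.43
Eq. 4: 1.3(208.83) + 0.75(348.69) + 0.75(238.73) + 0.75(15.55) + 0.75(121.75) = 271.48 + 261.52 + 179.05 + 11.66 + 91.31 = 815.02
Combination 2 gives the minimum: 55.76 kN.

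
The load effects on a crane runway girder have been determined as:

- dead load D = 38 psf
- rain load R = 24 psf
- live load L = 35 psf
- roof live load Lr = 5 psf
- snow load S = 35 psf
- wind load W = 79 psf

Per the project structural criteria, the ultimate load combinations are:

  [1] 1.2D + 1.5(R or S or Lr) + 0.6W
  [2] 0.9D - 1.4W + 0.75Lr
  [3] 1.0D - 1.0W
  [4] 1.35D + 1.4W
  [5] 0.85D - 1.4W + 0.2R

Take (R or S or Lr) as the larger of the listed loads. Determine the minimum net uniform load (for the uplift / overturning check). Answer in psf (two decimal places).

-73.50 psf

(R or S or Lr) → S = 35 psf.
[1] 1.2(38) + 1.5(35) + 0.6(79) = 145.50
[2] 0.9(38) - 1.4(79) + 0.75(5) = -72.65
[3] 1.0(38) - 1.0(79) = -41.00
[4] 1.35(38) + 1.4(79) = 161.90
[5] 0.85(38) - 1.4(79) + 0.2(24) = -73.50
Combination 5 gives the minimum: -73.50 psf.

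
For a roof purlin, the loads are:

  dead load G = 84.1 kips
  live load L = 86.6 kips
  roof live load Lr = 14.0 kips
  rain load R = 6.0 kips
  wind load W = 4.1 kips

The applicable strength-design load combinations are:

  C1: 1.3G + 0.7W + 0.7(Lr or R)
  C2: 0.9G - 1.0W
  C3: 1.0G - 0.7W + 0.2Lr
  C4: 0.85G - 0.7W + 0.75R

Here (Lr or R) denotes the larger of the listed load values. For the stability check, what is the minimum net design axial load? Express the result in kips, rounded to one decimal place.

(Lr or R) → Lr = 14.0 kips.
C1: 1.3(84.1) + 0.7(4.1) + 0.7(14.0) = 109.3 + 2.9 + 9.8 = 122.0
C2: 0.9(84.1) - 1.0(4.1) = 75.7 - 4.1 = 71.6
C3: 1.0(84.1) - 0.7(4.1) + 0.2(14.0) = 84.1 - 2.9 + 2.8 = 84.0
C4: 0.85(84.1) - 0.7(4.1) + 0.75(6.0) = 71.5 - 2.9 + 4.5 = 73.1
Combination 2 gives the minimum: 71.6 kips.

71.6 kips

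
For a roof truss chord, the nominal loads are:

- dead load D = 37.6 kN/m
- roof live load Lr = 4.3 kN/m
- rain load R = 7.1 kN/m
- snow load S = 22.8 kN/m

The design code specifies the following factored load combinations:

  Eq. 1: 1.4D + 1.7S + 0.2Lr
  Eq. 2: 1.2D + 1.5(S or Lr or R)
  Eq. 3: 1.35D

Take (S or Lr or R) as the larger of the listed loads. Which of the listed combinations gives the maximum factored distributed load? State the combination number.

(S or Lr or R) → S = 22.8 kN/m.
Eq. 1: 1.4(37.6) + 1.7(22.8) + 0.2(4.3) = 52.64 + 38.76 + 0.86 = 92.26
Eq. 2: 1.2(37.6) + 1.5(22.8) = 45.12 + 34.20 = 79.32
Eq. 3: 1.35(37.6) = 50.76
The largest value is 92.26 kN/m from combination 1.

Combination 1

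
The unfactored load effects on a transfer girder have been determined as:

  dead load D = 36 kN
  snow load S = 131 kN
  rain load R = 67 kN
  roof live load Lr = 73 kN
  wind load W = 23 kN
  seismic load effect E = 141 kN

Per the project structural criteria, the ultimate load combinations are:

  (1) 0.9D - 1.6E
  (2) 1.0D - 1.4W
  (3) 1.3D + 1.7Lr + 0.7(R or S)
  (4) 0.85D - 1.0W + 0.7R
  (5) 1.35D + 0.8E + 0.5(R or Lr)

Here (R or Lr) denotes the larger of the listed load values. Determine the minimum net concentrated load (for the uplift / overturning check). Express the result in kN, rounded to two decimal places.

-193.20 kN

(R or S) → S = 131 kN; (R or Lr) → Lr = 73 kN.
(1) 0.9(36) - 1.6(141) = 32.40 - 225.60 = -193.20
(2) 1.0(36) - 1.4(23) = 36.00 - 32.20 = 3.80
(3) 1.3(36) + 1.7(73) + 0.7(131) = 46.80 + 124.10 + 91.70 = 262.60
(4) 0.85(36) - 1.0(23) + 0.7(67) = 30.60 - 23.00 + 46.90 = 54.50
(5) 1.35(36) + 0.8(141) + 0.5(73) = 48.60 + 112.80 + 36.50 = 197.90
Combination 1 gives the minimum: -193.20 kN.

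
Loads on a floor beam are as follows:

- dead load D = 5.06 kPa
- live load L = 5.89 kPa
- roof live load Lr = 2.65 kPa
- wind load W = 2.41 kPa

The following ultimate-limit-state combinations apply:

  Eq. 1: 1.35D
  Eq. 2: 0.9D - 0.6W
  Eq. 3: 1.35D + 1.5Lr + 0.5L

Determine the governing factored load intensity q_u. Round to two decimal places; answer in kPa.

13.75 kPa

Eq. 1: 1.35(5.06) = 6.83
Eq. 2: 0.9(5.06) - 0.6(2.41) = 3.11
Eq. 3: 1.35(5.06) + 1.5(2.65) + 0.5(5.89) = 13.75
The controlling combination is 3, giving 13.75 kPa.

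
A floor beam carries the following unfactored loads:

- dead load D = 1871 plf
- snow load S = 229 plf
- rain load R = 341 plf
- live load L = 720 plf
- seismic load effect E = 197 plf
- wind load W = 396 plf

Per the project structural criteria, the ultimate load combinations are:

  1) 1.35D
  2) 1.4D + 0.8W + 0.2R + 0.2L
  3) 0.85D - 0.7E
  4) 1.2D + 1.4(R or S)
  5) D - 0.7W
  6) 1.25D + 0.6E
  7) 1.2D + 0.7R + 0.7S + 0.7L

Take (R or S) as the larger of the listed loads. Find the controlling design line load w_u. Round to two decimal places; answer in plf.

3148.40 plf

(R or S) → R = 341 plf.
1) 1.35(1871) = 2525.85
2) 1.4(1871) + 0.8(396) + 0.2(341) + 0.2(720) = 2619.40 + 316.80 + 68.20 + 144.00 = 3148.40
3) 0.85(1871) - 0.7(197) = 1590.35 - 137.90 = 1452.45
4) 1.2(1871) + 1.4(341) = 2245.20 + 477.40 = 2722.60
5) 1.0(1871) - 0.7(396) = 1871.00 - 277.20 = 1593.80
6) 1.25(1871) + 0.6(197) = 2338.75 + 118.20 = 2456.95
7) 1.2(1871) + 0.7(341) + 0.7(229) + 0.7(720) = 2245.20 + 238.70 + 160.30 + 504.00 = 3148.20
Combination 2 governs: w_u = 3148.40 plf.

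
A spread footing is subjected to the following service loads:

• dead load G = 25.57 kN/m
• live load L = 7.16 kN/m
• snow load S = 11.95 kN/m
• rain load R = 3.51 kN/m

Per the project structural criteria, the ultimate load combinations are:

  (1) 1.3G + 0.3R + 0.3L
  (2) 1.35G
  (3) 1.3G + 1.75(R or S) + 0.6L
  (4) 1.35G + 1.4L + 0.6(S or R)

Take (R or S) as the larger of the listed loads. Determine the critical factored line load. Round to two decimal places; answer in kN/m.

(R or S) → S = 11.95 kN/m; (S or R) → S = 11.95 kN/m.
(1) 1.3(25.57) + 0.3(3.51) + 0.3(7.16) = 36.44
(2) 1.35(25.57) = 34.52
(3) 1.3(25.57) + 1.75(11.95) + 0.6(7.16) = 58.45
(4) 1.35(25.57) + 1.4(7.16) + 0.6(11.95) = 51.71
Combination 3 governs: w_u = 58.45 kN/m.

58.45 kN/m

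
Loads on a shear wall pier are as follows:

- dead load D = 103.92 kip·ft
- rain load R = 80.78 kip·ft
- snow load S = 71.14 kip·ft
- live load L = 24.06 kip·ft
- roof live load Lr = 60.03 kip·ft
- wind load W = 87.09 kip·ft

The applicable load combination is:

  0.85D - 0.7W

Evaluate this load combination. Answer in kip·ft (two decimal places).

0.85(103.92) - 0.7(87.09) = 88.33 - 60.96 = 27.37
M_u = 27.37 kip·ft.

27.37 kip·ft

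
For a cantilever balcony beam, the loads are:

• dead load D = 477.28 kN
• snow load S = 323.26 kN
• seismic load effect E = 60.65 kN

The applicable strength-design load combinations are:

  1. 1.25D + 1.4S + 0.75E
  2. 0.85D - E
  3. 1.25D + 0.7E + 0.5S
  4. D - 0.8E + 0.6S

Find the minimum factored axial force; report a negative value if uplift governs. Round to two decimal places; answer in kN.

345.04 kN

1. 1.25(477.28) + 1.4(323.26) + 0.75(60.65) = 596.60 + 452.56 + 45.49 = 1094.65
2. 0.85(477.28) - 1.0(60.65) = 405.69 - 60.65 = 345.04
3. 1.25(477.28) + 0.7(60.65) + 0.5(323.26) = 596.60 + 42.46 + 161.63 = 800.69
4. 1.0(477.28) - 0.8(60.65) + 0.6(323.26) = 477.28 - 48.52 + 193.96 = 622.72
Combination 2 gives the minimum: 345.04 kN.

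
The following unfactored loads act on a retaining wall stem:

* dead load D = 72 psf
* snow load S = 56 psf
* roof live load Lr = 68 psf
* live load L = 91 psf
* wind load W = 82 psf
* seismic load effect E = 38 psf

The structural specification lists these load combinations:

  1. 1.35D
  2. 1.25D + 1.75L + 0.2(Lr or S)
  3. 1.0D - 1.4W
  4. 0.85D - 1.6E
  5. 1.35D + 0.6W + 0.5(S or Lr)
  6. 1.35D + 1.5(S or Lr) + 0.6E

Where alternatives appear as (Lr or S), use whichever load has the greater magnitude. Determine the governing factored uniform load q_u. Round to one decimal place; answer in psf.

262.9 psf

(Lr or S) → Lr = 68 psf; (S or Lr) → Lr = 68 psf.
1. 1.35(72) = 97.2
2. 1.25(72) + 1.75(91) + 0.2(68) = 90.0 + 159.3 + 13.6 = 262.9
3. 1.0(72) - 1.4(82) = 72.0 - 114.8 = -42.8
4. 0.85(72) - 1.6(38) = 61.2 - 60.8 = 0.4
5. 1.35(72) + 0.6(82) + 0.5(68) = 97.2 + 49.2 + 34.0 = 180.4
6. 1.35(72) + 1.5(68) + 0.6(38) = 97.2 + 102.0 + 22.8 = 222.0
The controlling combination is 2, giving 262.9 psf.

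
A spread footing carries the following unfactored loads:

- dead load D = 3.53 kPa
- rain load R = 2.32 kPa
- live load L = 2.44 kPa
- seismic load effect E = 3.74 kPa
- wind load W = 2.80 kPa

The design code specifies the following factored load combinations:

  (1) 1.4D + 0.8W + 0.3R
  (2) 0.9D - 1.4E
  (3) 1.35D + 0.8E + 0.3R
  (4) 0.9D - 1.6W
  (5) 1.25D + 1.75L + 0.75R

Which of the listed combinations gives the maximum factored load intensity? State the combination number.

Combination 5

(1) 1.4(3.53) + 0.8(2.80) + 0.3(2.32) = 7.88
(2) 0.9(3.53) - 1.4(3.74) = -2.06
(3) 1.35(3.53) + 0.8(3.74) + 0.3(2.32) = 8.45
(4) 0.9(3.53) - 1.6(2.80) = -1.30
(5) 1.25(3.53) + 1.75(2.44) + 0.75(2.32) = 10.42
The largest value is 10.42 kPa from combination 5.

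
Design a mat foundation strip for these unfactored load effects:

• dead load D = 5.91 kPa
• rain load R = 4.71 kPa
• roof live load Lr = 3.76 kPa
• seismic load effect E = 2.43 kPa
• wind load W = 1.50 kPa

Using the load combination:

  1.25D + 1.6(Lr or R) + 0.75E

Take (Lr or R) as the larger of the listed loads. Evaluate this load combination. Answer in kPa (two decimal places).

(Lr or R) → R = 4.71 kPa.
1.25(5.91) + 1.6(4.71) + 0.75(2.43) = 16.75
q_u = 16.75 kPa.

16.75 kPa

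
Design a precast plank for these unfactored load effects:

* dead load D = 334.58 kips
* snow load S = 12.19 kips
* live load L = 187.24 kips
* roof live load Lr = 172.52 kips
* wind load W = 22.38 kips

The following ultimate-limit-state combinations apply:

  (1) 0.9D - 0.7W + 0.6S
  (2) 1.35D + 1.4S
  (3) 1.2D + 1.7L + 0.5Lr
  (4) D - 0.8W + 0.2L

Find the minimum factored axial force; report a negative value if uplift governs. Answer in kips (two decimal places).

292.77 kips

(1) 0.9(334.58) - 0.7(22.38) + 0.6(12.19) = 292.77
(2) 1.35(334.58) + 1.4(12.19) = 468.75
(3) 1.2(334.58) + 1.7(187.24) + 0.5(172.52) = 806.06
(4) 1.0(334.58) - 0.8(22.38) + 0.2(187.24) = 354.12
Combination 1 gives the minimum: 292.77 kips.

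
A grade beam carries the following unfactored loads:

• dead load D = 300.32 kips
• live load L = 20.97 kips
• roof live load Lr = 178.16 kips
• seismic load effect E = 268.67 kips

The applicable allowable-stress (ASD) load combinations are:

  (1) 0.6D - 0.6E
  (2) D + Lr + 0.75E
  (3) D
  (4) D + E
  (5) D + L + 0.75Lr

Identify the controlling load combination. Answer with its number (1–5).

Combination 2

(1) 0.6(300.32) - 0.6(268.67) = 180.19 - 161.20 = 18.99
(2) 1.0(300.32) + 1.0(178.16) + 0.75(268.67) = 300.32 + 178.16 + 201.50 = 679.98
(3) 1.0(300.32) = 300.32
(4) 1.0(300.32) + 1.0(268.67) = 300.32 + 268.67 = 568.99
(5) 1.0(300.32) + 1.0(20.97) + 0.75(178.16) = 300.32 + 20.97 + 133.62 = 454.91
The largest value is 679.98 kips from combination 2.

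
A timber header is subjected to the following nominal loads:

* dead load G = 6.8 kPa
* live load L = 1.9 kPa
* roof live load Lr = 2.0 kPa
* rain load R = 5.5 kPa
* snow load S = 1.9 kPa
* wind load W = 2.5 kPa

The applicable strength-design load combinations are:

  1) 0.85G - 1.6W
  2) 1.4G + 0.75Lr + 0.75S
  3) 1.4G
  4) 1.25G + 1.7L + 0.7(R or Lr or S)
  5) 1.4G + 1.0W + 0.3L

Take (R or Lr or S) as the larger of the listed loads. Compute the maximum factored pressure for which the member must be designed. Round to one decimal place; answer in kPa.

15.6 kPa

(R or Lr or S) → R = 5.5 kPa.
1) 0.85(6.8) - 1.6(2.5) = 5.8 - 4.0 = 1.8
2) 1.4(6.8) + 0.75(2.0) + 0.75(1.9) = 9.5 + 1.5 + 1.4 = 12.4
3) 1.4(6.8) = 9.5
4) 1.25(6.8) + 1.7(1.9) + 0.7(5.5) = 8.5 + 3.2 + 3.9 = 15.6
5) 1.4(6.8) + 1.0(2.5) + 0.3(1.9) = 9.5 + 2.5 + 0.6 = 12.6
Maximum is from combination 4.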